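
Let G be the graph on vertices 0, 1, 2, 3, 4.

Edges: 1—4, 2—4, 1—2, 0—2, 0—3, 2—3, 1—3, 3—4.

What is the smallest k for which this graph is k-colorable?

1, 2, 3, 4 are mutually adjacent (a clique of size 4), so at least 4 colors are needed.
One proper 4-coloring: 0=green, 1=green, 2=blue, 3=red, 4=yellow. Every edge joins two different colors.

4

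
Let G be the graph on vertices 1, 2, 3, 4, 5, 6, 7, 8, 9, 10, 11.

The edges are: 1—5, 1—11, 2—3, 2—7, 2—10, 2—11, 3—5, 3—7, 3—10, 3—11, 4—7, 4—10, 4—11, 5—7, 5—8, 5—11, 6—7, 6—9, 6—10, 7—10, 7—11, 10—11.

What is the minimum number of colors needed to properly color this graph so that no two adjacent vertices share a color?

2, 3, 7, 10, 11 are pairwise adjacent (a clique of size 5), so at least 5 colors are needed.
One proper 5-coloring: 1=a, 2=e, 3=d, 4=d, 5=c, 6=b, 7=a, 8=a, 9=a, 10=c, 11=b. No two adjacent vertices share a color.

5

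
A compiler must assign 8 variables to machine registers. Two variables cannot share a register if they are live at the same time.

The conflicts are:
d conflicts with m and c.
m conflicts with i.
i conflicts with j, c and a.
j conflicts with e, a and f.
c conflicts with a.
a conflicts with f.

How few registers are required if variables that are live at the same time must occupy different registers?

j, a, f all conflict with each other, so at least 3 registers are needed.
3 registers suffice: register 1 → {m, j, c}; register 2 → {d, i, e, f}; register 3 → {a}. No two conflicting variables share a register.

3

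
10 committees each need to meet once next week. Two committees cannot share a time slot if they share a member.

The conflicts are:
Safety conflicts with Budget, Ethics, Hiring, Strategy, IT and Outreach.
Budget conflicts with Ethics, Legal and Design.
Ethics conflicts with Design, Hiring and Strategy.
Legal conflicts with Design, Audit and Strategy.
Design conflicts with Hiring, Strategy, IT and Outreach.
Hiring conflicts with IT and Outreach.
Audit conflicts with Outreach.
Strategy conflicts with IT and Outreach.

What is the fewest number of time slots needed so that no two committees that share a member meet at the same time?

Budget, Legal, Design are mutually in conflict, so at least 3 time slots are needed.
3 time slots suffice: time slot 1 → {Safety, Design, Audit}; time slot 2 → {Budget, Hiring, Strategy}; time slot 3 → {Ethics, Legal, IT, Outreach}. Every pair that conflicts lands in different time slots.

3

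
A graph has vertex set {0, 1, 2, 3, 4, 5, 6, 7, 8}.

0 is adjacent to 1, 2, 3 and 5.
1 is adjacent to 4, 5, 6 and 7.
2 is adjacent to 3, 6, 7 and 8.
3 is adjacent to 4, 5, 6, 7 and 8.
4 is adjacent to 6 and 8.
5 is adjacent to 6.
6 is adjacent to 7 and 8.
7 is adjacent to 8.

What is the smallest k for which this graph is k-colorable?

5

2, 3, 6, 7, 8 are pairwise adjacent (a clique of size 5), so at least 5 colors are needed.
A valid assignment using 5 colors: 0=red, 1=blue, 2=yellow, 3=blue, 4=green, 5=green, 6=red, 7=green, 8=purple. No two adjacent vertices share a color.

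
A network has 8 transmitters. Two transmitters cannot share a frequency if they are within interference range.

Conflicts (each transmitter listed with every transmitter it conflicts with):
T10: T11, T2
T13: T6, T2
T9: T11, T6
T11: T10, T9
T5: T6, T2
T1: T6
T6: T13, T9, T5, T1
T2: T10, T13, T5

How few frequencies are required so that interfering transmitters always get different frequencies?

T10 and T11 conflict, so at least 2 frequencies are needed.
2 frequencies suffice: T10=2, T13=2, T9=2, T11=1, T5=2, T1=2, T6=1, T2=1. No two conflicting transmitters share a frequency.

2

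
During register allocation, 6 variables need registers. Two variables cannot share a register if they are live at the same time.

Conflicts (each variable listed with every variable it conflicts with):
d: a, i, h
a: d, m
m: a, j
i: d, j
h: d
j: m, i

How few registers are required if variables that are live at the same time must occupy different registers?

The cycle m-j-i-d-a-m has odd length 5, so it cannot be 2-colored; at least 3 registers are needed.
A valid assignment using 3 registers: d=1, a=2, m=3, i=2, h=2, j=1. No two conflicting variables share a register.

3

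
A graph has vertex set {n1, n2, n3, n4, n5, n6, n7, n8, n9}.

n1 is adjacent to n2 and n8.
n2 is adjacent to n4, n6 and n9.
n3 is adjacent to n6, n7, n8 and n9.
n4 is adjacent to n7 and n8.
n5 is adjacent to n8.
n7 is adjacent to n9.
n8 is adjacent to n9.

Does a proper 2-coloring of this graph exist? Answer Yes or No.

No

n3, n8, n9 are mutually adjacent, so at least 3 colors are needed.
So 2 colors are not enough.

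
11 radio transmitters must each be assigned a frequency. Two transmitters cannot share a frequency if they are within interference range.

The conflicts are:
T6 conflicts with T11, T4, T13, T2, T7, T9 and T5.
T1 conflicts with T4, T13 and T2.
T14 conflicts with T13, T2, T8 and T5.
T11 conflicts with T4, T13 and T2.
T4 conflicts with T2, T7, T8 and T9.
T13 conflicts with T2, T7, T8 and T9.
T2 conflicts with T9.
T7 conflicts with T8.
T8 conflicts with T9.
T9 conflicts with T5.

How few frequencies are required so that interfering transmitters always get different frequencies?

4

T6, T13, T2, T9 pairwise conflict, so at least 4 frequencies are needed.
4 frequencies suffice: frequency 1 → {T4, T13, T5}; frequency 2 → {T6, T1, T8}; frequency 3 → {T2, T7}; frequency 4 → {T14, T11, T9}. Each listed conflict is separated.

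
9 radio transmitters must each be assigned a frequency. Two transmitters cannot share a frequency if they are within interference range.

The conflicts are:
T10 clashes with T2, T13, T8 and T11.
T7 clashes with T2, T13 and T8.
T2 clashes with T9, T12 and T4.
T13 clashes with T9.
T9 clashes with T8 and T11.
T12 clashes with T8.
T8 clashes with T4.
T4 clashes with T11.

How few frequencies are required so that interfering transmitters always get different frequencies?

T7 and T13 conflict, so at least 2 frequencies are needed.
2 frequencies suffice: frequency 1 → {T2, T13, T8, T11}; frequency 2 → {T10, T7, T9, T12, T4}. Every pair that conflicts lands in different frequencies.

2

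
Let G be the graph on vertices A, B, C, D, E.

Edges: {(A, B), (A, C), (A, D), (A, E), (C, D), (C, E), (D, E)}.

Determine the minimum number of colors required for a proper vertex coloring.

4

A, C, D, E form a clique, so at least 4 colors are needed.
A valid assignment using 4 colors: A=1, B=2, C=2, D=4, E=3. Each edge has distinct colors on its endpoints.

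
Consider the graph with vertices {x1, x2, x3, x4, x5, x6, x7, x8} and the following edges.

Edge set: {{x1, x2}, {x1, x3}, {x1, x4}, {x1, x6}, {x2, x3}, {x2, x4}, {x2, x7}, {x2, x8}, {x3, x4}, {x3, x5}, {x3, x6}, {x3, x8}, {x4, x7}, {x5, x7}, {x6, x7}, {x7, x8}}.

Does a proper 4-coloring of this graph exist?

The chromatic number is 4. x1, x2, x3, x4 are mutually adjacent (a clique of size 4), so at least 4 colors are needed.
A valid assignment using 4 colors: x1=3, x2=2, x3=1, x4=4, x5=2, x6=2, x7=1, x8=3.
That is already a proper 4-coloring.

Yes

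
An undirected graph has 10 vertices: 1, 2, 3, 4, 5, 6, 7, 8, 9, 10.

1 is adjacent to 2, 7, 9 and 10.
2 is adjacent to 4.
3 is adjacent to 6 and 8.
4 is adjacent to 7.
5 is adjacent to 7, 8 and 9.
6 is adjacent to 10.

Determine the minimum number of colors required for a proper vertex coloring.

3

The cycle 5-8-3-6-10-1-7-5 has odd length 7, so it cannot be 2-colored; at least 3 colors are needed.
A valid assignment using 3 colors: 1=red, 2=blue, 3=blue, 4=red, 5=red, 6=red, 7=blue, 8=green, 9=blue, 10=blue. Each edge has distinct colors on its endpoints.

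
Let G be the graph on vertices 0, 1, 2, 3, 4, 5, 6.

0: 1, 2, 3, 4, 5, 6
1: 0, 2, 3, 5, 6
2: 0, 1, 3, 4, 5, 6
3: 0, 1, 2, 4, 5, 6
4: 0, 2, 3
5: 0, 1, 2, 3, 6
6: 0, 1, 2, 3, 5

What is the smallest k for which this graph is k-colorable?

6

0, 1, 2, 3, 5, 6 are pairwise adjacent (a clique of size 6), so at least 6 colors are needed.
6 colors suffice: color a → {3}; color b → {0}; color c → {2}; color d → {4, 5}; color e → {1}; color f → {6}. No two adjacent vertices share a color.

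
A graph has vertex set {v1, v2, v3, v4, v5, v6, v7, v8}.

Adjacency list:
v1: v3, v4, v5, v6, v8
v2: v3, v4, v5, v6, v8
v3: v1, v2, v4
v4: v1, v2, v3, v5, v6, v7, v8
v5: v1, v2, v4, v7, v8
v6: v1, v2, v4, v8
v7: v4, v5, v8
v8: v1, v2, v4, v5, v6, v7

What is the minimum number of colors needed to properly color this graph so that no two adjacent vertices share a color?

4

v1, v4, v6, v8 form a clique, so at least 4 colors are needed.
4 colors suffice: color 1 → {v4}; color 2 → {v3, v8}; color 3 → {v1, v2, v7}; color 4 → {v5, v6}. No two adjacent vertices share a color.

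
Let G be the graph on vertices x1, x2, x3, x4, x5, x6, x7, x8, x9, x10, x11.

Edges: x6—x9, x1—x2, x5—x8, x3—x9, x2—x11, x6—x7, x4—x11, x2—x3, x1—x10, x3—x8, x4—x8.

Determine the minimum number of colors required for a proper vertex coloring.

3

The cycle x11-x2-x3-x8-x4-x11 has odd length 5, so it cannot be 2-colored; at least 3 colors are needed.
3 colors suffice: x1=1, x2=2, x3=1, x4=1, x5=1, x6=1, x7=2, x8=2, x9=2, x10=2, x11=3. Each edge has distinct colors on its endpoints.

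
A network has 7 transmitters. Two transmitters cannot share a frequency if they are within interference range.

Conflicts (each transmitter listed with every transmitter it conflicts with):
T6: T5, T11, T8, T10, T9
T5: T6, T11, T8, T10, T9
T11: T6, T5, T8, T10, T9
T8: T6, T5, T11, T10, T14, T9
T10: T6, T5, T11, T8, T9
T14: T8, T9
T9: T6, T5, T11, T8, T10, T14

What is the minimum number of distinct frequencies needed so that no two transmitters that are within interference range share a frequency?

T6, T5, T11, T8, T10, T9 all conflict with each other, so at least 6 frequencies are needed.
A valid assignment using 6 frequencies: T6=5, T5=4, T11=6, T8=1, T10=3, T14=3, T9=2. No two conflicting transmitters share a frequency.

6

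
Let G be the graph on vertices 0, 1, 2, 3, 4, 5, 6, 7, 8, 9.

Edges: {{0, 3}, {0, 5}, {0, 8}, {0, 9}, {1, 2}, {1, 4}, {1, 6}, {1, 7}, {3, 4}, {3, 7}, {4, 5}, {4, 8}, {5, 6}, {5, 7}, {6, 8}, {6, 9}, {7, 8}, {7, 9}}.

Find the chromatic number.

4 and 5 are adjacent, so at least 2 colors are needed.
2 colors suffice: color a → {0, 2, 4, 6, 7}; color b → {1, 3, 5, 8, 9}. Every edge joins two different colors.

2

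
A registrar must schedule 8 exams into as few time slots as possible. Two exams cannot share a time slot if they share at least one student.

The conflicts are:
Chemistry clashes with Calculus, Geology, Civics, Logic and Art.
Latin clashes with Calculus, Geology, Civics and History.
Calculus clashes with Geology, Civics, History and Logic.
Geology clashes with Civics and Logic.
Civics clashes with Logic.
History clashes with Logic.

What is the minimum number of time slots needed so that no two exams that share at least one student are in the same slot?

5

Chemistry, Calculus, Geology, Civics, Logic are mutually in conflict, so at least 5 time slots are needed.
Using 5 time slots: Chemistry=3, Latin=3, Calculus=1, Geology=5, Civics=2, History=2, Logic=4, Art=1. Each listed conflict is separated.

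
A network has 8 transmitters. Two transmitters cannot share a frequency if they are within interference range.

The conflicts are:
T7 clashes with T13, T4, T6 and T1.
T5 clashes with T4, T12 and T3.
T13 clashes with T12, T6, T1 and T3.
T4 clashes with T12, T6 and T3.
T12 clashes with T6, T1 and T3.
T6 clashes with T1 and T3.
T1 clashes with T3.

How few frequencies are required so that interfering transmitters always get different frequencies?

5

T13, T12, T6, T1, T3 pairwise conflict, so at least 5 frequencies are needed.
A valid assignment using 5 frequencies: T7=2, T5=1, T13=4, T4=4, T12=2, T6=1, T1=5, T3=3. Every pair that conflicts lands in different frequencies.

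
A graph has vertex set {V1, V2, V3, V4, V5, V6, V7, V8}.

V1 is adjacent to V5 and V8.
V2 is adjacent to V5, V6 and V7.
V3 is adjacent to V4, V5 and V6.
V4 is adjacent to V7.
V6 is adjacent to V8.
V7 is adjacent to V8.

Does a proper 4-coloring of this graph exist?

The chromatic number is 3. The cycle V6-V3-V4-V7-V8-V6 has odd length 5, so it cannot be 2-colored; at least 3 colors are needed.
3 colors suffice: color red → {V1, V3, V7}; color blue → {V4, V5, V6}; color green → {V2, V8}.
Since 4 ≥ 3, a proper 4-coloring certainly exists.

Yes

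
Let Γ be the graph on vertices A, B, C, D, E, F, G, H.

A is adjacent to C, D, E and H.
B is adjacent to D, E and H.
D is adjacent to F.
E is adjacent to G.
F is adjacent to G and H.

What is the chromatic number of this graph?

The cycle G-E-B-H-F-G has odd length 5, so it cannot be 2-colored; at least 3 colors are needed.
3 colors suffice: color 1 → {A, B, F}; color 2 → {C, D, E, H}; color 3 → {G}. No two adjacent vertices share a color.

3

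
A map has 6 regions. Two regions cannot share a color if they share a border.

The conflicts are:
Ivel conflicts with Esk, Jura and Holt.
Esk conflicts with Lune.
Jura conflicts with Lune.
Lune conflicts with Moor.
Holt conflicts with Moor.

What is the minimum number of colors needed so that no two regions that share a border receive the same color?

3

The cycle Lune-Esk-Ivel-Holt-Moor-Lune has odd length 5, so it cannot be 2-colored; at least 3 colors are needed.
A valid assignment using 3 colors: Ivel=1, Esk=2, Jura=2, Lune=1, Holt=3, Moor=2. No two conflicting regions share a color.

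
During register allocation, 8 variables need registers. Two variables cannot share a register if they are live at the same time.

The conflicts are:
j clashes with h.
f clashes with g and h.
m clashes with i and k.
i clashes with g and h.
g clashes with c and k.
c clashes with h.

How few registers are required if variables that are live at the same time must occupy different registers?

m and i conflict, so at least 2 registers are needed.
2 registers suffice: register 1 → {m, g, h}; register 2 → {j, f, i, c, k}. Each listed conflict is separated.

2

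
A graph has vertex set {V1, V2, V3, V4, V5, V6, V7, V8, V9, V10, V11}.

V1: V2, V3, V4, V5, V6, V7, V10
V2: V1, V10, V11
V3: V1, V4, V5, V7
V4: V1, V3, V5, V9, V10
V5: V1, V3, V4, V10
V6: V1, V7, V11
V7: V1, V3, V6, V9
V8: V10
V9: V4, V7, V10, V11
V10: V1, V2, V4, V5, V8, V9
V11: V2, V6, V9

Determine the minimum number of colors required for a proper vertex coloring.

4

V1, V3, V4, V5 are mutually adjacent (a clique of size 4), so at least 4 colors are needed.
One proper 4-coloring: V1=red, V2=green, V3=blue, V4=green, V5=yellow, V6=blue, V7=green, V8=red, V9=red, V10=blue, V11=yellow. Each edge has distinct colors on its endpoints.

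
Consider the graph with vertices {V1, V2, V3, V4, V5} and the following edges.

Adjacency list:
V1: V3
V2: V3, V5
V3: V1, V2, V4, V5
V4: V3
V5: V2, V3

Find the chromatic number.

3

V2, V3, V5 are pairwise adjacent, so at least 3 colors are needed.
A valid assignment using 3 colors: V1=2, V2=3, V3=1, V4=2, V5=2. No two adjacent vertices share a color.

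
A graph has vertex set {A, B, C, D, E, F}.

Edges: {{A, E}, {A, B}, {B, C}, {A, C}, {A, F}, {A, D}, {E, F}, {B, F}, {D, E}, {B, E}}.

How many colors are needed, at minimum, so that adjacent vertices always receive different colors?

A, B, E, F are pairwise adjacent (a clique of size 4), so at least 4 colors are needed.
4 colors suffice: color 1 → {A}; color 2 → {B, D}; color 3 → {C, E}; color 4 → {F}. No two adjacent vertices share a color.

4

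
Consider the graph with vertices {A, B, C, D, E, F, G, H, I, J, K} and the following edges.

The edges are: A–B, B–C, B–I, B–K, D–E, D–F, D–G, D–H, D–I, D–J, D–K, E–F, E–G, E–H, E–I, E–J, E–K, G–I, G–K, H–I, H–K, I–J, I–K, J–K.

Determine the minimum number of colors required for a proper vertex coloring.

D, E, G, I, K are pairwise adjacent (a clique of size 5), so at least 5 colors are needed.
5 colors suffice: color red → {B, E}; color blue → {A, C, F, K}; color green → {I}; color yellow → {D}; color purple → {G, H, J}. No two adjacent vertices share a color.

5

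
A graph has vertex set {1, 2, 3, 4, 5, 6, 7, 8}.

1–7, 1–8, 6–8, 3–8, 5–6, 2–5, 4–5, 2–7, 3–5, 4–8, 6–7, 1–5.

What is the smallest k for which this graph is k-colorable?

2

4 and 8 are adjacent, so at least 2 colors are needed.
A valid assignment using 2 colors: 1=blue, 2=blue, 3=blue, 4=blue, 5=red, 6=blue, 7=red, 8=red. No two adjacent vertices share a color.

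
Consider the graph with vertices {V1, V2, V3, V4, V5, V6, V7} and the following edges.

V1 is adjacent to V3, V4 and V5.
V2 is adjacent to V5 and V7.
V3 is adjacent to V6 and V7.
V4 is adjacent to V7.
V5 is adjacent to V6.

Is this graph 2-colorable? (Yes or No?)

No

The cycle V5-V1-V3-V7-V2-V5 has odd length 5, so it cannot be 2-colored; at least 3 colors are needed.
So 2 colors are not enough.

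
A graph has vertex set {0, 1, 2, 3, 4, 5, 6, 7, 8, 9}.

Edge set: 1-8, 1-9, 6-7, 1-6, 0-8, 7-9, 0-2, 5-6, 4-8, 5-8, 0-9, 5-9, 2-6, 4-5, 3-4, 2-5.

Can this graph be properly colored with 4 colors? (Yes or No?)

The chromatic number is 3. 4, 5, 8 are pairwise adjacent, so at least 3 colors are needed.
3 colors suffice: 0=red, 1=red, 2=green, 3=red, 4=green, 5=red, 6=blue, 7=red, 8=blue, 9=blue.
Since 4 ≥ 3, a proper 4-coloring certainly exists.

Yes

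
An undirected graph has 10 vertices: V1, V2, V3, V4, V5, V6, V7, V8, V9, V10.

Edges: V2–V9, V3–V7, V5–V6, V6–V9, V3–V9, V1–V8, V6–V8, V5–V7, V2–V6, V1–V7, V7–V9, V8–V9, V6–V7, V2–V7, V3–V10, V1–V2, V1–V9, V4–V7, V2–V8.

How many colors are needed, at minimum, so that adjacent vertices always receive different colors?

4

V2, V6, V7, V9 form a clique, so at least 4 colors are needed.
One proper 4-coloring: V1=3, V2=4, V3=3, V4=2, V5=2, V6=3, V7=1, V8=1, V9=2, V10=1. Each edge has distinct colors on its endpoints.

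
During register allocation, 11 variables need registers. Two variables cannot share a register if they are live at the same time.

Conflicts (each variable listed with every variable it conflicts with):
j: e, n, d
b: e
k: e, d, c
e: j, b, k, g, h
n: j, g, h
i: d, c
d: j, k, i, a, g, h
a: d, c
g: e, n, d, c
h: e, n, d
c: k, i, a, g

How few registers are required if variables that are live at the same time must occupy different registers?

b and e conflict, so at least 2 registers are needed.
2 registers suffice: register 1 → {e, n, d, c}; register 2 → {j, b, k, i, a, g, h}. No two conflicting variables share a register.

2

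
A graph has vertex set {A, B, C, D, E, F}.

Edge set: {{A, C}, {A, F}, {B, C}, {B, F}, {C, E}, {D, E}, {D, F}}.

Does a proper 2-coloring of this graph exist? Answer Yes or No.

No

The cycle D-F-A-C-E-D has odd length 5, so it cannot be 2-colored; at least 3 colors are needed.
So 2 colors are not enough.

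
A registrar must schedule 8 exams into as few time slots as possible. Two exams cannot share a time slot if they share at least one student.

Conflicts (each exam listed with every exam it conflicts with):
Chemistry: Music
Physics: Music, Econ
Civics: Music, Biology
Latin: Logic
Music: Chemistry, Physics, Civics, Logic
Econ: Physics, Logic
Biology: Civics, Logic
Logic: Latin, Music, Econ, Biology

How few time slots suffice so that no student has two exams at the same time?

2

Physics and Econ conflict, so at least 2 time slots are needed.
2 time slots suffice: time slot 1 → {Latin, Music, Econ, Biology}; time slot 2 → {Chemistry, Physics, Civics, Logic}. Every pair that conflicts lands in different time slots.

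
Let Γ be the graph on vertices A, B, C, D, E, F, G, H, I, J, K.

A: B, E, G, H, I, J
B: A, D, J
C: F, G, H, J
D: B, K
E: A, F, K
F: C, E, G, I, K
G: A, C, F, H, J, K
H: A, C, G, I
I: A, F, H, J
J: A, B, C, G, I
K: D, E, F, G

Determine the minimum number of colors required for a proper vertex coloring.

A, I, J are mutually adjacent, so at least 3 colors are needed.
3 colors suffice: color 1 → {B, E, G, I}; color 2 → {A, C, K}; color 3 → {D, F, H, J}. No two adjacent vertices share a color.

3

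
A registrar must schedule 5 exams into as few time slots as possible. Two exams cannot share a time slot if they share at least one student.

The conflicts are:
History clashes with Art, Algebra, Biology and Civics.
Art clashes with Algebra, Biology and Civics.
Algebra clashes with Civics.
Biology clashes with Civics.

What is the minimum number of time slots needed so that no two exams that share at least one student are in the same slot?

History, Art, Biology, Civics are mutually in conflict, so at least 4 time slots are needed.
4 time slots suffice: time slot 1 → {Civics}; time slot 2 → {History}; time slot 3 → {Art}; time slot 4 → {Algebra, Biology}. Every pair that conflicts lands in different time slots.

4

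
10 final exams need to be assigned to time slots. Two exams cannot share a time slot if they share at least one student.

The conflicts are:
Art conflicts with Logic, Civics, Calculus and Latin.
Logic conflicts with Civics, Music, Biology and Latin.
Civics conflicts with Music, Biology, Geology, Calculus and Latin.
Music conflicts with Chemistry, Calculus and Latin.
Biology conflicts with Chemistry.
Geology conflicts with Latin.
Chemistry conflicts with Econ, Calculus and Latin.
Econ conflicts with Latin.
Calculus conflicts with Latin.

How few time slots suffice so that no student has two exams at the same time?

4

Art, Logic, Civics, Latin all conflict with each other, so at least 4 time slots are needed.
4 time slots suffice: time slot 1 → {Biology, Latin}; time slot 2 → {Civics, Chemistry}; time slot 3 → {Logic, Geology, Econ, Calculus}; time slot 4 → {Art, Music}. Each listed conflict is separated.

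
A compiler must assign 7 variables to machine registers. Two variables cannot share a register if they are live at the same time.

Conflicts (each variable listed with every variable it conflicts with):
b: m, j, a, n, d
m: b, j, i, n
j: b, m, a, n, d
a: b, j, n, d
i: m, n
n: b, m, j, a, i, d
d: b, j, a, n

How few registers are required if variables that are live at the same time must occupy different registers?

b, j, a, n, d pairwise conflict, so at least 5 registers are needed.
5 registers suffice: register 1 → {n}; register 2 → {b, i}; register 3 → {j}; register 4 → {m, d}; register 5 → {a}. Every pair that conflicts lands in different registers.

5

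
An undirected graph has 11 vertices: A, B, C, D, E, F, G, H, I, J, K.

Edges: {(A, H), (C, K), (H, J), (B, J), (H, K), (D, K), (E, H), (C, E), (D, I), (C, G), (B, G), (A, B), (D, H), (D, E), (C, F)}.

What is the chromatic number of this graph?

D, E, H are pairwise adjacent, so at least 3 colors are needed.
3 colors suffice: color red → {B, C, H, I}; color blue → {A, D, F, G, J}; color green → {E, K}. Every edge joins two different colors.

3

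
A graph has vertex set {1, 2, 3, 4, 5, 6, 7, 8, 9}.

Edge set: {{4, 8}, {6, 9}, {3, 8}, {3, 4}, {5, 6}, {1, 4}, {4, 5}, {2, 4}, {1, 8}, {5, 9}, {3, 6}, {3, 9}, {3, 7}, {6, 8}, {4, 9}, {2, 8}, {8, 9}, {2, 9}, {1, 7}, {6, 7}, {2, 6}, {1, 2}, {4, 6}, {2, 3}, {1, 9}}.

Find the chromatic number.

2, 3, 4, 6, 8, 9 are mutually adjacent (a clique of size 6), so at least 6 colors are needed.
6 colors suffice: color a → {4, 7}; color b → {9}; color c → {1, 6}; color d → {3, 5}; color e → {8}; color f → {2}. No two adjacent vertices share a color.

6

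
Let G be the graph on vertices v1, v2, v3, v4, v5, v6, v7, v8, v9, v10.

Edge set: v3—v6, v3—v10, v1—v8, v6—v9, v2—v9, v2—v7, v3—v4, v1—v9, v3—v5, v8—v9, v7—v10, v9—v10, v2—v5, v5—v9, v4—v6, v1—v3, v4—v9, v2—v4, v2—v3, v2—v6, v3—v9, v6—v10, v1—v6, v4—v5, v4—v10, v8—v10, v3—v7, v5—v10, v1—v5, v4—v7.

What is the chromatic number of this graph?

v2, v3, v4, v6, v9 are mutually adjacent (a clique of size 5), so at least 5 colors are needed.
A valid assignment using 5 colors: v1=G, v2=G, v3=R, v4=Y, v5=P, v6=P, v7=B, v8=R, v9=B, v10=G. Every edge joins two different colors.

5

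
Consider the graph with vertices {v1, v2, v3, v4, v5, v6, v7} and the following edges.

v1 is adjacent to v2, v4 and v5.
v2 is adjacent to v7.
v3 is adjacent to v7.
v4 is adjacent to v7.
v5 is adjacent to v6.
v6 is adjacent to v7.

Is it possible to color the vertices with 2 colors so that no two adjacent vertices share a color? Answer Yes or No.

The cycle v7-v2-v1-v5-v6-v7 has odd length 5, so it cannot be 2-colored; at least 3 colors are needed.
So 2 colors are not enough.

No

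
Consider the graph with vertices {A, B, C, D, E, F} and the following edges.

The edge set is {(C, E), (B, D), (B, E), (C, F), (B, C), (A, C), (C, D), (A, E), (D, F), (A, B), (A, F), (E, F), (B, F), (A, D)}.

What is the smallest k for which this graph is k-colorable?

5

A, B, C, E, F are pairwise adjacent (a clique of size 5), so at least 5 colors are needed.
5 colors suffice: A=2, B=4, C=1, D=5, E=5, F=3. Each edge has distinct colors on its endpoints.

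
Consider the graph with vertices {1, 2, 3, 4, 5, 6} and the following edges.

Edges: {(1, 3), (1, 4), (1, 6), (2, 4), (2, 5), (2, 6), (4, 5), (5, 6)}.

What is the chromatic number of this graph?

2, 4, 5 are pairwise adjacent, so at least 3 colors are needed.
One proper 3-coloring: 1=b, 2=c, 3=a, 4=a, 5=b, 6=a. Every edge joins two different colors.

3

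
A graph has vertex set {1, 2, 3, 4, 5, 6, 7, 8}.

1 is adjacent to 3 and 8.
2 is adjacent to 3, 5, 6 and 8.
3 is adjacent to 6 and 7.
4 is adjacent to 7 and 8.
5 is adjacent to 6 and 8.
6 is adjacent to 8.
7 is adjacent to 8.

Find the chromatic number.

2, 5, 6, 8 form a clique, so at least 4 colors are needed.
4 colors suffice: color red → {3, 8}; color blue → {1, 6, 7}; color green → {2, 4}; color yellow → {5}. Each edge has distinct colors on its endpoints.

4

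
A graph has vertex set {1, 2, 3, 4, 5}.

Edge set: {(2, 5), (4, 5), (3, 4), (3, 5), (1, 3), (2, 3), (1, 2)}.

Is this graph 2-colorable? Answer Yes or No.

1, 2, 3 are pairwise adjacent, so at least 3 colors are needed.
So 2 colors are not enough.

No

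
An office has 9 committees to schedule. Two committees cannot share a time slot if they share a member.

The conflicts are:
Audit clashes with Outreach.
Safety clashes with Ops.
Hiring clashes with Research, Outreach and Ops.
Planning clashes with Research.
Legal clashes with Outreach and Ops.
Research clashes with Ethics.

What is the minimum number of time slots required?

Planning and Research conflict, so at least 2 time slots are needed.
2 time slots suffice: time slot 1 → {Research, Outreach, Ops}; time slot 2 → {Audit, Safety, Hiring, Planning, Legal, Ethics}. Each listed conflict is separated.

2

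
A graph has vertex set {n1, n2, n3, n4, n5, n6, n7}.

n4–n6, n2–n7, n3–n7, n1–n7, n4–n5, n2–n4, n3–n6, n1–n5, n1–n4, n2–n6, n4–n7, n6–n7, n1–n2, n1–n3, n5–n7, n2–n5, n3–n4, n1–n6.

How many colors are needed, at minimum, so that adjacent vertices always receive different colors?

n1, n3, n4, n6, n7 are pairwise adjacent (a clique of size 5), so at least 5 colors are needed.
5 colors suffice: n1=2, n2=5, n3=5, n4=3, n5=4, n6=4, n7=1. No two adjacent vertices share a color.

5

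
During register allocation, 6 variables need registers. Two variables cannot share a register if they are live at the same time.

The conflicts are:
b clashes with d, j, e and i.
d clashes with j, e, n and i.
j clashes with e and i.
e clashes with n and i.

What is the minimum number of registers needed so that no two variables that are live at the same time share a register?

b, d, j, e, i are mutually in conflict, so at least 5 registers are needed.
A valid assignment using 5 registers: b=4, d=1, j=5, e=2, n=3, i=3. Every pair that conflicts lands in different registers.

5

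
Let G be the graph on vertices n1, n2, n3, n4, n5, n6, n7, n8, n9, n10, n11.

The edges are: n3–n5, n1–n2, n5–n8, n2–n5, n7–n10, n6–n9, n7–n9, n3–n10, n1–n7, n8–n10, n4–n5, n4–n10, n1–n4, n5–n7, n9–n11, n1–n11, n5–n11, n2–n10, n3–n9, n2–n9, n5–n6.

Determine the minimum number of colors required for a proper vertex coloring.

n2 and n9 are adjacent, so at least 2 colors are needed.
2 colors suffice: color red → {n1, n5, n9, n10}; color blue → {n2, n3, n4, n6, n7, n8, n11}. Every edge joins two different colors.

2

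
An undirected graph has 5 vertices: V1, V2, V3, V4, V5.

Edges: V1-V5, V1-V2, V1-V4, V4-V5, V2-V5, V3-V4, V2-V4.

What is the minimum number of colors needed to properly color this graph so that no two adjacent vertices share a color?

V1, V2, V4, V5 are mutually adjacent (a clique of size 4), so at least 4 colors are needed.
4 colors suffice: V1=B, V2=G, V3=B, V4=R, V5=Y. Every edge joins two different colors.

4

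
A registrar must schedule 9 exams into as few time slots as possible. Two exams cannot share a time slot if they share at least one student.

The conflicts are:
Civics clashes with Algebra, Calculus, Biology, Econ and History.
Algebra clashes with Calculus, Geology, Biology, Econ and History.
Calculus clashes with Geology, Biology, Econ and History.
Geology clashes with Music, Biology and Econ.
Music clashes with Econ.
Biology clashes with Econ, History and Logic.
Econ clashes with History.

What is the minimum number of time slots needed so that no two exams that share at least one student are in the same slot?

Civics, Algebra, Calculus, Biology, Econ, History are mutually in conflict, so at least 6 time slots are needed.
6 time slots suffice: Civics=6, Algebra=3, Calculus=4, Geology=5, Music=1, Biology=1, Econ=2, History=5, Logic=2. Every pair that conflicts lands in different time slots.

6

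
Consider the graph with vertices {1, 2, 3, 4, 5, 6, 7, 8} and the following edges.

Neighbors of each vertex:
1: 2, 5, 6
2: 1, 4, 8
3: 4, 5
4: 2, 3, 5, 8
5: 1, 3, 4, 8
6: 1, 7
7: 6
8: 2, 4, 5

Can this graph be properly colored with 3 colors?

Yes

The chromatic number is 3. 4, 5, 8 are mutually adjacent, so at least 3 colors are needed.
3 colors suffice: color red → {2, 5, 6}; color blue → {1, 4, 7}; color green → {3, 8}.
That is already a proper 3-coloring.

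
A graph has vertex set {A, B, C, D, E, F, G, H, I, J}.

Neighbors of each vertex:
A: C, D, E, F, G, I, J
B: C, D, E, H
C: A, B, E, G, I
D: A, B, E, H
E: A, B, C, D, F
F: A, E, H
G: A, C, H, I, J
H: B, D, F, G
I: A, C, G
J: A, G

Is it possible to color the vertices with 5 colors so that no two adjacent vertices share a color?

The chromatic number is 4. A, C, G, I are pairwise adjacent (a clique of size 4), so at least 4 colors are needed.
4 colors suffice: color 1 → {A, H}; color 2 → {E, G}; color 3 → {C, D, F, J}; color 4 → {B, I}.
Since 5 ≥ 4, a proper 5-coloring certainly exists.

Yes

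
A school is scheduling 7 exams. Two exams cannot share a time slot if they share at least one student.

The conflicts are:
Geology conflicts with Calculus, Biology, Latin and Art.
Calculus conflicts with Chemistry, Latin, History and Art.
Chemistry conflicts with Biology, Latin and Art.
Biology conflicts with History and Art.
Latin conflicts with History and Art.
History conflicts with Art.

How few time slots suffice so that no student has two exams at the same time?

4

Calculus, Latin, History, Art are mutually in conflict, so at least 4 time slots are needed.
4 time slots suffice: Geology=4, Calculus=2, Chemistry=4, Biology=2, Latin=3, History=4, Art=1. No two conflicting exams share a time slot.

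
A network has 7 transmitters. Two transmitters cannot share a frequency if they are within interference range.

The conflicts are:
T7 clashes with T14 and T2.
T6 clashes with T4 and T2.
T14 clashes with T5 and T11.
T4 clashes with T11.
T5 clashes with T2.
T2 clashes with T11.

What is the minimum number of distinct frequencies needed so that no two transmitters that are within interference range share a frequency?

T14 and T5 conflict, so at least 2 frequencies are needed.
2 frequencies suffice: T7=2, T6=2, T14=1, T4=1, T5=2, T2=1, T11=2. Each listed conflict is separated.

2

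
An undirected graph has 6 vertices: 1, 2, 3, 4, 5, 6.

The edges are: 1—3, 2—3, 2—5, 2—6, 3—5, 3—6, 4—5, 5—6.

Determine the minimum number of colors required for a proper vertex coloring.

2, 3, 5, 6 are pairwise adjacent (a clique of size 4), so at least 4 colors are needed.
4 colors suffice: 1=blue, 2=yellow, 3=red, 4=red, 5=blue, 6=green. Each edge has distinct colors on its endpoints.

4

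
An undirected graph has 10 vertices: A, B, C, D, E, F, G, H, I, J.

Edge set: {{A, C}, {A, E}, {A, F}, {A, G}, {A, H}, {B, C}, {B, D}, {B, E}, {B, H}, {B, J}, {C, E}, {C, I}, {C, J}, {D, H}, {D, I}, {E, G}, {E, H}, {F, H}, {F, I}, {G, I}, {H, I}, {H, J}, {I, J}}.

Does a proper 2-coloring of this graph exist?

B, H, J are pairwise adjacent, so at least 3 colors are needed.
So 2 colors are not enough.

No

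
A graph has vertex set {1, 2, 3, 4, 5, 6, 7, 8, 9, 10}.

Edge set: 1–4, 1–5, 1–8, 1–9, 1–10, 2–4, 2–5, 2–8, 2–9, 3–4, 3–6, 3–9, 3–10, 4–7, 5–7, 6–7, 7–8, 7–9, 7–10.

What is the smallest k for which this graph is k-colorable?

3 and 10 are adjacent, so at least 2 colors are needed.
A valid assignment using 2 colors: 1=red, 2=red, 3=red, 4=blue, 5=blue, 6=blue, 7=red, 8=blue, 9=blue, 10=blue. Every edge joins two different colors.

2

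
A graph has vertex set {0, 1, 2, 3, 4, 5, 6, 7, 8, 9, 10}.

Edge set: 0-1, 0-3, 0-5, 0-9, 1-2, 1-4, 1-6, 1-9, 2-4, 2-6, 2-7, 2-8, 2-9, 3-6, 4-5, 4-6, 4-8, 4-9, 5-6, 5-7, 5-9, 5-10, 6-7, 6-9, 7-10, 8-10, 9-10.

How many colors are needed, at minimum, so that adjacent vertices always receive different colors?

5

1, 2, 4, 6, 9 form a clique, so at least 5 colors are needed.
5 colors suffice: color a → {0, 6, 10}; color b → {3, 7, 8, 9}; color c → {4}; color d → {2, 5}; color e → {1}. Every edge joins two different colors.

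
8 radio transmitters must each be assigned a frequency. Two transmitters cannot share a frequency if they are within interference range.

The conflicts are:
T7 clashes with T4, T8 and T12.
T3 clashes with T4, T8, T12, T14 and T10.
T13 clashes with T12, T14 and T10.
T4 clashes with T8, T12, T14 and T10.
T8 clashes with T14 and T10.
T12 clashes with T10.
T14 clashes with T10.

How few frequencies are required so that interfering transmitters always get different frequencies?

T3, T4, T8, T14, T10 pairwise conflict, so at least 5 frequencies are needed.
5 frequencies suffice: frequency 1 → {T13, T4}; frequency 2 → {T7, T10}; frequency 3 → {T12, T14}; frequency 4 → {T3}; frequency 5 → {T8}. Each listed conflict is separated.

5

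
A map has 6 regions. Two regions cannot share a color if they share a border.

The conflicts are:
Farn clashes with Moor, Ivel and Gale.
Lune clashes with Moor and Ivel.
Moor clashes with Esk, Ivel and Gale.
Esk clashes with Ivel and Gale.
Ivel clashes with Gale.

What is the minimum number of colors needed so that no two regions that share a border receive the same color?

4

Moor, Esk, Ivel, Gale are mutually in conflict, so at least 4 colors are needed.
4 colors suffice: color 1 → {Ivel}; color 2 → {Moor}; color 3 → {Lune, Gale}; color 4 → {Farn, Esk}. No two conflicting regions share a color.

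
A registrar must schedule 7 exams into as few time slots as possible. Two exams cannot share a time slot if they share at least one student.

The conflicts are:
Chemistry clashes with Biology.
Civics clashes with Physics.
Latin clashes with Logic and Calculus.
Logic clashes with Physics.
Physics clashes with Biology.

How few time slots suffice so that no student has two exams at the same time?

2

Civics and Physics conflict, so at least 2 time slots are needed.
2 time slots suffice: time slot 1 → {Chemistry, Latin, Physics}; time slot 2 → {Civics, Logic, Calculus, Biology}. Each listed conflict is separated.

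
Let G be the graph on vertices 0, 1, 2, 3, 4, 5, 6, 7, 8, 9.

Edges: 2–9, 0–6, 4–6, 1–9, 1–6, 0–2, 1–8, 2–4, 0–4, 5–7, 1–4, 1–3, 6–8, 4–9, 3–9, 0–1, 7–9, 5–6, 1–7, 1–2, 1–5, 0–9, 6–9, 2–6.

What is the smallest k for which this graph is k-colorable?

6

0, 1, 2, 4, 6, 9 are pairwise adjacent (a clique of size 6), so at least 6 colors are needed.
6 colors suffice: color red → {1}; color blue → {3, 6, 7}; color green → {5, 8, 9}; color yellow → {4}; color purple → {2}; color orange → {0}. No two adjacent vertices share a color.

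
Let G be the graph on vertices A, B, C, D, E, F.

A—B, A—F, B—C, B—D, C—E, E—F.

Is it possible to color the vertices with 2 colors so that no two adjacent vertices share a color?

The cycle A-F-E-C-B-A has odd length 5, so it cannot be 2-colored; at least 3 colors are needed.
So 2 colors are not enough.

No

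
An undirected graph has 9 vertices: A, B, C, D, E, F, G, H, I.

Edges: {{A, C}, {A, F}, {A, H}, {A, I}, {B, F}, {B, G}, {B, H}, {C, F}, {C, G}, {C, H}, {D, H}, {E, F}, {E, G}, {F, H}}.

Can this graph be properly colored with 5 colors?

The chromatic number is 4. A, C, F, H are mutually adjacent (a clique of size 4), so at least 4 colors are needed.
A valid assignment using 4 colors: A=4, B=3, C=3, D=1, E=2, F=1, G=1, H=2, I=1.
Since 5 ≥ 4, a proper 5-coloring certainly exists.

Yes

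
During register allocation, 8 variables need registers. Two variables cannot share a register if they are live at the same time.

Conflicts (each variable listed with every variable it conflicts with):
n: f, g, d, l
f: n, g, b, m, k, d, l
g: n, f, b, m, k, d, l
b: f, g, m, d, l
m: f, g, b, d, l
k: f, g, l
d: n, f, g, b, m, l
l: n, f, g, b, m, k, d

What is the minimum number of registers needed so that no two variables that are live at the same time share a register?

6

f, g, b, m, d, l all conflict with each other, so at least 6 registers are needed.
6 registers suffice: register 1 → {f}; register 2 → {l}; register 3 → {g}; register 4 → {k, d}; register 5 → {n, b}; register 6 → {m}. Each listed conflict is separated.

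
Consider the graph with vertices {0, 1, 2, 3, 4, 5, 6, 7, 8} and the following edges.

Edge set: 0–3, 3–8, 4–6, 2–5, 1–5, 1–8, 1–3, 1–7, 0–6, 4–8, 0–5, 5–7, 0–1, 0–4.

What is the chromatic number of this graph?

0, 1, 3 are pairwise adjacent, so at least 3 colors are needed.
3 colors suffice: color red → {0, 2, 7, 8}; color blue → {1, 4}; color green → {3, 5, 6}. Each edge has distinct colors on its endpoints.

3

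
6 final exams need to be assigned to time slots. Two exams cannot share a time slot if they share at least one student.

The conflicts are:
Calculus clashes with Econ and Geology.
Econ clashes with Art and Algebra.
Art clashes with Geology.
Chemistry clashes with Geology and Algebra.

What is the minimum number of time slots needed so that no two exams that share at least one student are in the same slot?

The cycle Econ-Art-Geology-Chemistry-Algebra-Econ has odd length 5, so it cannot be 2-colored; at least 3 time slots are needed.
3 time slots suffice: time slot 1 → {Econ, Geology}; time slot 2 → {Calculus, Art, Chemistry}; time slot 3 → {Algebra}. Each listed conflict is separated.

3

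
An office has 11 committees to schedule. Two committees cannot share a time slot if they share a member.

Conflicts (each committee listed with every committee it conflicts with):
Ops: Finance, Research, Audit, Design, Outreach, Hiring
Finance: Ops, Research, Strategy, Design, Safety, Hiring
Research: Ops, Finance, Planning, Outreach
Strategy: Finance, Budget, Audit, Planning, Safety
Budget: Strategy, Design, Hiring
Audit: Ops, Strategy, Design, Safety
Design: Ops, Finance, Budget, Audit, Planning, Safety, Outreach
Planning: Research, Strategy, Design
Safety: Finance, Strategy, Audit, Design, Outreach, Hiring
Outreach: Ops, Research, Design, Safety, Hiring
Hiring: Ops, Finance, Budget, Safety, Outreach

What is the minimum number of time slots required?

3

Strategy, Audit, Safety all conflict with each other, so at least 3 time slots are needed.
3 time slots suffice: time slot 1 → {Research, Strategy, Design, Hiring}; time slot 2 → {Finance, Budget, Audit, Planning, Outreach}; time slot 3 → {Ops, Safety}. Every pair that conflicts lands in different time slots.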